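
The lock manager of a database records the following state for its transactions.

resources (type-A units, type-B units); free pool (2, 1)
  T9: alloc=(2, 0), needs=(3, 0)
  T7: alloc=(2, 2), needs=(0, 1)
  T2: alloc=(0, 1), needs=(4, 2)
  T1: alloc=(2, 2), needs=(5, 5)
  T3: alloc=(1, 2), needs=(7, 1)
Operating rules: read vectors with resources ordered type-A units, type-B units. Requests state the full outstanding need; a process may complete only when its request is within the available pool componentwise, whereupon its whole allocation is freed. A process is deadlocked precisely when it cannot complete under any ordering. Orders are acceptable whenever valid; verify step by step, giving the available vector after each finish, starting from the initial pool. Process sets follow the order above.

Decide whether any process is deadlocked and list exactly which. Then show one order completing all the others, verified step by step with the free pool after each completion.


Deadlocked: T1 and T3.
Key observation: after T7, T2, T9 the pool peaks at (6, 4), and each blocked process is short somewhere: T1 on type-B units; T3 on type-A units.
A valid finishing order for the others: T7, T2, T9. Walking it through:
  pool = (2, 1)
  T7 needs (0, 1) <= (2, 1) -> finishes; pool += (2, 2) = (4, 3)
  T2 needs (4, 2) <= (4, 3) -> finishes; pool += (0, 1) = (4, 4)
  T9 needs (3, 0) <= (4, 4) -> finishes; pool += (2, 0) = (6, 4)
None of the blocked processes ever fits:
  T1 still needs (5, 5) but only (6, 4) is free — short on type-B units
  T3 still needs (7, 1) but only (6, 4) is free — short on type-A units


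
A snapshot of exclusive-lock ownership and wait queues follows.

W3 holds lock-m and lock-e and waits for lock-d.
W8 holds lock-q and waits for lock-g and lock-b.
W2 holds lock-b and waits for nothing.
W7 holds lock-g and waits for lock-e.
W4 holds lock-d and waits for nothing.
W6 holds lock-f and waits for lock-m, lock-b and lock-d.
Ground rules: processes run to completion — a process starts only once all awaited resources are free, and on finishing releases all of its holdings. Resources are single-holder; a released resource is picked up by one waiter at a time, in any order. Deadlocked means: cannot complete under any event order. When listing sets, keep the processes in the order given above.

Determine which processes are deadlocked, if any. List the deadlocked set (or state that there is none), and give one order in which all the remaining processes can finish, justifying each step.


No process is deadlocked.
Key observation: the wait graph is acyclic; completion cascades from the unblocked processes through everyone else.
One completion order for the rest: W4, W2, W3, W6, W7, W8.
Check, step by step:
  run W4 (it waits on nothing); releases lock-d
  run W2 (it waits on nothing); releases lock-b
  W3: everything it awaited (lock-d) is free; runs, freeing lock-m and lock-e
  W6: everything it awaited (lock-m, lock-b and lock-d) is free; runs, freeing lock-f
  W7: everything it awaited (lock-e) is free; runs, freeing lock-g
  W8: everything it awaited (lock-g and lock-b) is free; runs, freeing lock-q


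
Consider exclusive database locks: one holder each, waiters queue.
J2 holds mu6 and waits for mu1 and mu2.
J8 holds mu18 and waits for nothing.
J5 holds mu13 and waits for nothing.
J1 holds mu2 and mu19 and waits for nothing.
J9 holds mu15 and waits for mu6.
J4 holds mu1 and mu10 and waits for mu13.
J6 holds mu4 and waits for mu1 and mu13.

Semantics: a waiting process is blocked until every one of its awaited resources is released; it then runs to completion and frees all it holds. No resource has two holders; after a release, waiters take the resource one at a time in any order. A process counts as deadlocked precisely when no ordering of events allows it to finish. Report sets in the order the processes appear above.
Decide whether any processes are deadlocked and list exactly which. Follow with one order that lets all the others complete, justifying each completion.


The deadlocked set is empty.
Key observation: the wait graph is acyclic; completion cascades from the unblocked processes through everyone else.
A valid finishing order for the others: J5, J4, J1, J6, J2, J8, J9.
Walking it through:
  J5: no waits; runs immediately, freeing mu13
  run J4 (all its waits — mu13 — are resolved); releases mu1 and mu10
  J1: no waits; runs immediately, freeing mu2 and mu19
  run J6 (all its waits — mu1 and mu13 — are resolved); releases mu4
  run J2 (all its waits — mu1 and mu2 — are resolved); releases mu6
  J8: no waits; runs immediately, freeing mu18
  run J9 (all its waits — mu6 — are resolved); releases mu15


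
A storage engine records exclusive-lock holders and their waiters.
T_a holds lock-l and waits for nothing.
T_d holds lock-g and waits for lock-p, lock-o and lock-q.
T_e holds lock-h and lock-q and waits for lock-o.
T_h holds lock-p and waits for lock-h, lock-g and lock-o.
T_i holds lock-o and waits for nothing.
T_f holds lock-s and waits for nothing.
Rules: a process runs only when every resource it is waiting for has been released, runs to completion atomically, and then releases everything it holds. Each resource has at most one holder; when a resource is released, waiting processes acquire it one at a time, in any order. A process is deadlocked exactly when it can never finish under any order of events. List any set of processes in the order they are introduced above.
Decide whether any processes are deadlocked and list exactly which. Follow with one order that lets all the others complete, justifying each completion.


The deadlocked set is T_d and T_h.
Key observation: T_d -> T_h -> T_d is a circular wait — nothing in it can go first; no other process is dragged down with it.
A valid finishing order for the others: T_i, T_f, T_e, T_a.
Check, step by step:
  run T_i (it waits on nothing); releases lock-o
  run T_f (it waits on nothing); releases lock-s
  T_e: everything it awaited (lock-o) is free; runs, freeing lock-h and lock-q
  run T_a (it waits on nothing); releases lock-l


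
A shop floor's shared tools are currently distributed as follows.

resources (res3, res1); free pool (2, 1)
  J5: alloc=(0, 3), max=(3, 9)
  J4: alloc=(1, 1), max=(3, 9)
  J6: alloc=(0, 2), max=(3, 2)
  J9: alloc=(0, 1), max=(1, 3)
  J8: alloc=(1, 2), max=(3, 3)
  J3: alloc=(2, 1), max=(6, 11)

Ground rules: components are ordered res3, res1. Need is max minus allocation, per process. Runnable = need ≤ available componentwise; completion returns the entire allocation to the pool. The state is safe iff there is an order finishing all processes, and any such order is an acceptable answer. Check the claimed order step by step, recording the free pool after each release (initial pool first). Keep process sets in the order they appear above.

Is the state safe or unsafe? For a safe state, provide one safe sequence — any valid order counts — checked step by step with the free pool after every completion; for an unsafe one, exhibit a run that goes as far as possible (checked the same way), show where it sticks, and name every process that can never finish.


SAFE — a valid safe sequence is J8, J6, J9, J5, J4, J3.
Key observation: the order's first zero-slack moment is J8 ((2, 1) needed, (2, 1) free — a requested resource with nothing to spare).
Walking it through:
  pool = (2, 1)
  J8 needs (2, 1) <= (2, 1) -> finishes; pool += (1, 2) = (3, 3)
  J6 needs (3, 0) <= (3, 3) -> finishes; pool += (0, 2) = (3, 5)
  J9 needs (1, 2) <= (3, 5) -> finishes; pool += (0, 1) = (3, 6)
  J5 needs (3, 6) <= (3, 6) -> finishes; pool += (0, 3) = (3, 9)
  J4 needs (2, 8) <= (3, 9) -> finishes; pool += (1, 1) = (4, 10)
  J3 needs (4, 10) <= (4, 10) -> finishes; pool += (2, 1) = (6, 11)


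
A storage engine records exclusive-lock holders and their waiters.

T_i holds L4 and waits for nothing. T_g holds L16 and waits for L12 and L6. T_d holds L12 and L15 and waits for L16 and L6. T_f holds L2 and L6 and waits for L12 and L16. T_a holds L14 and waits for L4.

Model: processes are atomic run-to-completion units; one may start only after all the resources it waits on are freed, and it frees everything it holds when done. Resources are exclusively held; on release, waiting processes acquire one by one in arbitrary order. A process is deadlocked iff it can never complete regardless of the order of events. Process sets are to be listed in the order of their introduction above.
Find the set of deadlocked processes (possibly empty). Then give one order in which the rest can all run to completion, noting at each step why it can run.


The deadlocked set is T_g, T_d and T_f.
Key observation: the knot is the closed ring of waits T_g -> T_d -> T_g; T_f is caught in further circular waits.
A valid finishing order for the others: T_i, T_a.
Walking it through:
  T_i waits on nothing -> runs at once and releases L4
  T_a waits on L4 — all released -> runs and releases L14


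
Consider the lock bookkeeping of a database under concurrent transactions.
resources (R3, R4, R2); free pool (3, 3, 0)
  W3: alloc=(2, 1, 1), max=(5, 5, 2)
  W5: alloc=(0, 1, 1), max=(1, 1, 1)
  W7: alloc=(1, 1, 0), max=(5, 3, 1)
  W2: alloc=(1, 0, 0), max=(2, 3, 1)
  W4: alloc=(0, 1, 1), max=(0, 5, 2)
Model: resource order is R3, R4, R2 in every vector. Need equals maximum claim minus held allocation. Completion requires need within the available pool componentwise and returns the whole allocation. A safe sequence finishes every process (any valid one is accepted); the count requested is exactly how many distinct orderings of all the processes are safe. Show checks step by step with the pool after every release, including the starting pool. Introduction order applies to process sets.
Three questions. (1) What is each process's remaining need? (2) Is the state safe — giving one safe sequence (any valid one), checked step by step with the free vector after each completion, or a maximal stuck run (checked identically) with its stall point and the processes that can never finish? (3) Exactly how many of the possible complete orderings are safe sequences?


(1) Outstanding need per process (order R3, R4, R2):
  W3: (3, 4, 1)
  W5: (1, 0, 0)
  W7: (4, 2, 1)
  W2: (1, 3, 1)
  W4: (0, 4, 1)
(2) SAFE. One safe sequence: W5, W3, W2, W7, W4.
Key observation: the order's first zero-slack moment is W3 ((3, 4, 1) needed, (3, 4, 1) free — a requested resource with nothing to spare).
Verifying each step:
  pool = (3, 3, 0)
  W5 needs (1, 0, 0) <= (3, 3, 0) -> finishes; pool += (0, 1, 1) = (3, 4, 1)
  W3 needs (3, 4, 1) <= (3, 4, 1) -> finishes; pool += (2, 1, 1) = (5, 5, 2)
  W2 needs (1, 3, 1) <= (5, 5, 2) -> finishes; pool += (1, 0, 0) = (6, 5, 2)
  W7 needs (4, 2, 1) <= (6, 5, 2) -> finishes; pool += (1, 1, 0) = (7, 6, 2)
  W4 needs (0, 4, 1) <= (7, 6, 2) -> finishes; pool += (0, 1, 1) = (7, 7, 3)
(3) Precisely 16 of the possible complete orderings are safe sequences.


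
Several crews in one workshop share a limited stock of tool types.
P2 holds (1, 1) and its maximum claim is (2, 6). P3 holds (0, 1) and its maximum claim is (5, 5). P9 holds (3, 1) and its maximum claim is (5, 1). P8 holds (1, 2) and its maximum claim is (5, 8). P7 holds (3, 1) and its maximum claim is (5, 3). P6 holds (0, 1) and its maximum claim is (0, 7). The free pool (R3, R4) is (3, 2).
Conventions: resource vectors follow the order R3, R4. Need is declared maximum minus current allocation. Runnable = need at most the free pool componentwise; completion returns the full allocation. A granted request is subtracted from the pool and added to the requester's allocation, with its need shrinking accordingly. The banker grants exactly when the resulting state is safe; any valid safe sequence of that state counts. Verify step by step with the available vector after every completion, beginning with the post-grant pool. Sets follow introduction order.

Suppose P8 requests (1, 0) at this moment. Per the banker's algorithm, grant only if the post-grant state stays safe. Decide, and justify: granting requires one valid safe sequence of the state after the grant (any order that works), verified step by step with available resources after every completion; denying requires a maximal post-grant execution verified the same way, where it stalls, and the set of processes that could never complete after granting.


GRANT — the state after the grant stays safe, e.g. via P9, P7, P3, P2, P8, P6.
Key observation: granting shrinks the pool to (2, 2), yet P9 still fits and the chain goes through.
Step-by-step check of the post-grant state:
  pool = (2, 2)
  P9 needs (2, 0) <= (2, 2) -> finishes; pool += (3, 1) = (5, 3)
  P7 needs (2, 2) <= (5, 3) -> finishes; pool += (3, 1) = (8, 4)
  P3 needs (5, 4) <= (8, 4) -> finishes; pool += (0, 1) = (8, 5)
  P2 needs (1, 5) <= (8, 5) -> finishes; pool += (1, 1) = (9, 6)
  P8 needs (3, 6) <= (9, 6) -> finishes; pool += (2, 2) = (11, 8)
  P6 needs (0, 6) <= (11, 8) -> finishes; pool += (0, 1) = (11, 9)


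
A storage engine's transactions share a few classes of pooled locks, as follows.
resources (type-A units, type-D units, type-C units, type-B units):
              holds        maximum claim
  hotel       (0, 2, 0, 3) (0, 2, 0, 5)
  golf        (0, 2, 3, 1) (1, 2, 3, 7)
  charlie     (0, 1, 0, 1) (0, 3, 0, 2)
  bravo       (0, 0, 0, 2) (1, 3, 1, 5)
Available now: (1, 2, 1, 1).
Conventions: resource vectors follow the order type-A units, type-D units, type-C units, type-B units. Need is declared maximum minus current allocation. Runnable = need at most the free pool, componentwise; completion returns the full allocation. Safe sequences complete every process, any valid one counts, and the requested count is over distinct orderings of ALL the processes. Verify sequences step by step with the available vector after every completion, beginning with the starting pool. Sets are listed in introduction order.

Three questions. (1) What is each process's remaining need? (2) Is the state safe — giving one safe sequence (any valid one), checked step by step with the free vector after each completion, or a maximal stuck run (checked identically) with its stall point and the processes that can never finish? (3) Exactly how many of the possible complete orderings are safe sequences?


(1) Outstanding need per process (order type-A units, type-D units, type-C units, type-B units):
  hotel: (0, 0, 0, 2)
  golf: (1, 0, 0, 6)
  charlie: (0, 2, 0, 1)
  bravo: (1, 3, 1, 3)
(2) The state is SAFE; one workable sequence: charlie, hotel, bravo, golf.
Key observation: the first exact fit in this order is charlie — it needs (0, 2, 0, 1) with (1, 2, 1, 1) free, meeting a requested resource to the last unit.
Walking it through:
  pool = (1, 2, 1, 1)
  run charlie (needs (0, 2, 0, 1), free (1, 2, 1, 1)); after release of (0, 1, 0, 1) the pool is (1, 3, 1, 2)
  run hotel (needs (0, 0, 0, 2), free (1, 3, 1, 2)); after release of (0, 2, 0, 3) the pool is (1, 5, 1, 5)
  run bravo (needs (1, 3, 1, 3), free (1, 5, 1, 5)); after release of (0, 0, 0, 2) the pool is (1, 5, 1, 7)
  run golf (needs (1, 0, 0, 6), free (1, 5, 1, 7)); after release of (0, 2, 3, 1) the pool is (1, 7, 4, 8)
(3) Precisely 1 of the possible complete orderings is a safe sequence.


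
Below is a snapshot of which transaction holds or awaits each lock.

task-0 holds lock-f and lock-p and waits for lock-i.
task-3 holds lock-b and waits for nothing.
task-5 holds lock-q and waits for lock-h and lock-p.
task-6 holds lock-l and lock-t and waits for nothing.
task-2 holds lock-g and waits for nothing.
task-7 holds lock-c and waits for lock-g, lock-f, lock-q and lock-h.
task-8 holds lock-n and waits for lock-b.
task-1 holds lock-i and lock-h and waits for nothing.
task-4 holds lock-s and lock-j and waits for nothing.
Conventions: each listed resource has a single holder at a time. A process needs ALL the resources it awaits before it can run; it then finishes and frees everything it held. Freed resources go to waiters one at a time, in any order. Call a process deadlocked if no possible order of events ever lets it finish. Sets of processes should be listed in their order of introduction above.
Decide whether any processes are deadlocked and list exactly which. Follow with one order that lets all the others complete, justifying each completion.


No process is deadlocked.
Key observation: there is no circular wait here — follow any chain and it reaches a process that is free to run now.
A valid finishing order for the others: task-1, task-0, task-5, task-6, task-4, task-3, task-2, task-7, task-8.
Check, step by step:
  run task-1 (it waits on nothing); releases lock-i and lock-h
  run task-0 (all its waits — lock-i — are resolved); releases lock-f and lock-p
  run task-5 (all its waits — lock-h and lock-p — are resolved); releases lock-q
  run task-6 (it waits on nothing); releases lock-l and lock-t
  run task-4 (it waits on nothing); releases lock-s and lock-j
  run task-3 (it waits on nothing); releases lock-b
  run task-2 (it waits on nothing); releases lock-g
  run task-7 (all its waits — lock-g, lock-f, lock-q and lock-h — are resolved); releases lock-c
  run task-8 (all its waits — lock-b — are resolved); releases lock-n


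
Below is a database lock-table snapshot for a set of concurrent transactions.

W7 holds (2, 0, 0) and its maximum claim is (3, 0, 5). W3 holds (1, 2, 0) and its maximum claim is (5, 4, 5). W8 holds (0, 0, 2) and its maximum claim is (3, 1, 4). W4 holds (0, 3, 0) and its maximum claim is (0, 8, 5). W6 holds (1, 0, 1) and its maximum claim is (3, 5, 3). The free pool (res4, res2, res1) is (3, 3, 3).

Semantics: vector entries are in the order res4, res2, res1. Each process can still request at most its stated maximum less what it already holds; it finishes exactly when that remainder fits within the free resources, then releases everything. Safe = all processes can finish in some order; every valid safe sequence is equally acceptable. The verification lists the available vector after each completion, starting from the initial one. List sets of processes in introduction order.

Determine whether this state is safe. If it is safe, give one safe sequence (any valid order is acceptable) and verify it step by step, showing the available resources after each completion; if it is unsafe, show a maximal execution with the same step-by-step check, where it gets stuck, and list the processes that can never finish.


SAFE, for example via the order W8, W7, W3, W4, W6.
Key observation: W8 is the earliest step where a requested resource binds exactly: need (3, 1, 2), pool (3, 3, 3) at its turn.
Step-by-step check:
  pool = (3, 3, 3)
  W8 needs (3, 1, 2) <= (3, 3, 3) -> finishes; pool += (0, 0, 2) = (3, 3, 5)
  W7 needs (1, 0, 5) <= (3, 3, 5) -> finishes; pool += (2, 0, 0) = (5, 3, 5)
  W3 needs (4, 2, 5) <= (5, 3, 5) -> finishes; pool += (1, 2, 0) = (6, 5, 5)
  W4 needs (0, 5, 5) <= (6, 5, 5) -> finishes; pool += (0, 3, 0) = (6, 8, 5)
  W6 needs (2, 5, 2) <= (6, 8, 5) -> finishes; pool += (1, 0, 1) = (7, 8, 6)


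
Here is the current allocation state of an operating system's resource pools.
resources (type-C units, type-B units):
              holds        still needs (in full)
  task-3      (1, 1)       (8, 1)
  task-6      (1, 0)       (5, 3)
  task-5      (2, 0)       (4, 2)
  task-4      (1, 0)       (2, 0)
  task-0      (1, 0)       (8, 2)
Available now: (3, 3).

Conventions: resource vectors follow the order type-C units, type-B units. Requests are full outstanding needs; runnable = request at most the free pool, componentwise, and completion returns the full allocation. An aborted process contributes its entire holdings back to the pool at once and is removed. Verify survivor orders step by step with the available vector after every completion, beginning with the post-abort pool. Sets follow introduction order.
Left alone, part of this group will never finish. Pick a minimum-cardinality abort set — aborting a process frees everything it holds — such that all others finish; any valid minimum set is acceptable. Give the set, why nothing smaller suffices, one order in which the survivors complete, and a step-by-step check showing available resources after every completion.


Minimum abort set: task-3.
Key observation: before aborting task-3, task-0 was permanently blocked — no order could ever run it; afterwards it completes at step 4.
No smaller set exists: with zero aborts the deadlock remains.
Survivors finish in the order: task-4, task-5, task-6, task-0. Check, step by step (pool after the aborts first):
  pool = (4, 4)
  task-4 needs (2, 0) <= (4, 4) -> finishes; pool += (1, 0) = (5, 4)
  task-5 needs (4, 2) <= (5, 4) -> finishes; pool += (2, 0) = (7, 4)
  task-6 needs (5, 3) <= (7, 4) -> finishes; pool += (1, 0) = (8, 4)
  task-0 needs (8, 2) <= (8, 4) -> finishes; pool += (1, 0) = (9, 4)


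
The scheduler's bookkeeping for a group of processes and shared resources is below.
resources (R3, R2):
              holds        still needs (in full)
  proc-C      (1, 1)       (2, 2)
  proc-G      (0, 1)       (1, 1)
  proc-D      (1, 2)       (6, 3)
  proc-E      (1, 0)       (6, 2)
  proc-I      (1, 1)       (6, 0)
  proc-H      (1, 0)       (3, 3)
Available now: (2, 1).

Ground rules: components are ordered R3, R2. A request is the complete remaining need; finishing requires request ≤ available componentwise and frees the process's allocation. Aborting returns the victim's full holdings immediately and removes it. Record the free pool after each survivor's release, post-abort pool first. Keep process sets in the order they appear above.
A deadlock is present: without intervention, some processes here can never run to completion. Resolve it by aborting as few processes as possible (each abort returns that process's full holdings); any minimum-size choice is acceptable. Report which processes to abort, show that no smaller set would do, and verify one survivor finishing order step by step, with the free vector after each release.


Minimum abort set: proc-D and proc-I.
Key observation: proc-E had no path to completion before; after the abort of proc-D and proc-I ((2, 3) returned), step 4 is where it fits.
Why nothing smaller works — every single abort fails: proc-C alone leaves proc-D blocked (short on R3); proc-G alone leaves proc-D blocked (short on R3); proc-D alone leaves proc-E blocked (short on R3); proc-E alone leaves proc-D blocked (short on R3); proc-I alone leaves proc-D blocked (short on R3); proc-H alone leaves proc-D blocked (short on R3).
The survivors complete as proc-C, proc-H, proc-G, proc-E. Verifying each step (starting from the post-abort pool):
  pool = (4, 4)
  proc-C needs (2, 2) <= (4, 4) -> finishes; pool += (1, 1) = (5, 5)
  proc-H needs (3, 3) <= (5, 5) -> finishes; pool += (1, 0) = (6, 5)
  proc-G needs (1, 1) <= (6, 5) -> finishes; pool += (0, 1) = (6, 6)
  proc-E needs (6, 2) <= (6, 6) -> finishes; pool += (1, 0) = (7, 6)


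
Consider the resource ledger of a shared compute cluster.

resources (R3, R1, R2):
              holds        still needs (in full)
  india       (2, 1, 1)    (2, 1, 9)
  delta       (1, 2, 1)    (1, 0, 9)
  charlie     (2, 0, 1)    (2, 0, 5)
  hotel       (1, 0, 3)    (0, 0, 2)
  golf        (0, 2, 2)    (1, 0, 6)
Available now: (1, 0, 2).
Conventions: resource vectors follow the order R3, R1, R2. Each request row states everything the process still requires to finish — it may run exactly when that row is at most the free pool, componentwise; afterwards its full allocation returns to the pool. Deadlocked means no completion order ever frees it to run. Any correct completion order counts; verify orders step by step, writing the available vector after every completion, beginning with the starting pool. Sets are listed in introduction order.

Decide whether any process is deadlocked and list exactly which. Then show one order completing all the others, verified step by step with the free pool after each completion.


Deadlocked set: india and delta.
Key observation: hotel, charlie, golf can finish, but then (4, 2, 8) is all there is, and the blocked group's R2 demands exceed it.
A valid finishing order for the others: hotel, charlie, golf. Check, step by step:
  pool = (1, 0, 2)
  run hotel (needs (0, 0, 2), free (1, 0, 2)); after release of (1, 0, 3) the pool is (2, 0, 5)
  run charlie (needs (2, 0, 5), free (2, 0, 5)); after release of (2, 0, 1) the pool is (4, 0, 6)
  run golf (needs (1, 0, 6), free (4, 0, 6)); after release of (0, 2, 2) the pool is (4, 2, 8)
None of the blocked processes ever fits:
  india cannot run: need (2, 1, 9) vs free (4, 2, 8) (insufficient R2)
  delta cannot run: need (1, 0, 9) vs free (4, 2, 8) (insufficient R2)


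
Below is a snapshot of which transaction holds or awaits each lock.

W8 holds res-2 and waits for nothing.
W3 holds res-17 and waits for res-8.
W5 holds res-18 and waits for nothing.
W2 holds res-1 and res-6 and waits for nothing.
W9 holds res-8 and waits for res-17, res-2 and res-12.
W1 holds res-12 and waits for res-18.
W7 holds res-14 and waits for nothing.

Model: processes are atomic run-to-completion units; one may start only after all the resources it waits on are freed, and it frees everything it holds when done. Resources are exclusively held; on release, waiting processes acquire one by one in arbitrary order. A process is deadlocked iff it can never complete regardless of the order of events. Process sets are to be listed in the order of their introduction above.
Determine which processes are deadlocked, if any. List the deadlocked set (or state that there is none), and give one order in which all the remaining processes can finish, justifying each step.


Deadlocked: W3 and W9.
Key observation: the loop W3 -> W9 -> W3 blocks itself forever; no other process is dragged down with it.
A valid finishing order for the others: W7, W5, W2, W1, W8.
Check, step by step:
  run W7 (it waits on nothing); releases res-14
  run W5 (it waits on nothing); releases res-18
  run W2 (it waits on nothing); releases res-1 and res-6
  W1: everything it awaited (res-18) is free; runs, freeing res-12
  run W8 (it waits on nothing); releases res-2


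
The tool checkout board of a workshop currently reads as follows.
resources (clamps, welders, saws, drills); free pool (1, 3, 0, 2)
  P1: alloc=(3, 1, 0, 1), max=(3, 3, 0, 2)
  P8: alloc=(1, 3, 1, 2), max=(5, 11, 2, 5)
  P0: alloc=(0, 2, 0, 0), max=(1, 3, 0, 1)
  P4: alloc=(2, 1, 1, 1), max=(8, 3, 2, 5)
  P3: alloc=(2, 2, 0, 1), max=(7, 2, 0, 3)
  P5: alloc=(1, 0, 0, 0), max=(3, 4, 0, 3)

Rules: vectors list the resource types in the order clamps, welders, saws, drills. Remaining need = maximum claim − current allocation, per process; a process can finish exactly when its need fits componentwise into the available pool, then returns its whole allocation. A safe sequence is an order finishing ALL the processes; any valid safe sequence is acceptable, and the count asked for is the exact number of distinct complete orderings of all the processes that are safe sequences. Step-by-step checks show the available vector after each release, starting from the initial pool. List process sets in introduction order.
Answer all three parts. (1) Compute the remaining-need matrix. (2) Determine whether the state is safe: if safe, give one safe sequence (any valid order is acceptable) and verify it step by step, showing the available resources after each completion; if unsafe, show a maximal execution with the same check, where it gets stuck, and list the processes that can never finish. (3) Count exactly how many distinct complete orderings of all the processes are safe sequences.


(1) Outstanding need per process (order clamps, welders, saws, drills):
  P1: (0, 2, 0, 1)
  P8: (4, 8, 1, 3)
  P0: (1, 1, 0, 1)
  P4: (6, 2, 1, 4)
  P3: (5, 0, 0, 2)
  P5: (2, 4, 0, 3)
(2) UNSAFE.
Key observation: after P1, P5, P0, P3 complete, (7, 8, 0, 4) is the best the pool ever gets, yet each leftover process wants more saws.
A maximal execution: P1, P5, P0, P3 — then nothing else fits. Step-by-step check:
  pool = (1, 3, 0, 2)
  run P1 (needs (0, 2, 0, 1), free (1, 3, 0, 2)); after release of (3, 1, 0, 1) the pool is (4, 4, 0, 3)
  run P5 (needs (2, 4, 0, 3), free (4, 4, 0, 3)); after release of (1, 0, 0, 0) the pool is (5, 4, 0, 3)
  run P0 (needs (1, 1, 0, 1), free (5, 4, 0, 3)); after release of (0, 2, 0, 0) the pool is (5, 6, 0, 3)
  run P3 (needs (5, 0, 0, 2), free (5, 6, 0, 3)); after release of (2, 2, 0, 1) the pool is (7, 8, 0, 4)
  P8 cannot run: need (4, 8, 1, 3) vs free (7, 8, 0, 4) (insufficient saws)
  P4 cannot run: need (6, 2, 1, 4) vs free (7, 8, 0, 4) (insufficient saws)
Never able to finish: P8 and P4.
(3) Precisely 0 of the possible complete orderings are safe sequences.


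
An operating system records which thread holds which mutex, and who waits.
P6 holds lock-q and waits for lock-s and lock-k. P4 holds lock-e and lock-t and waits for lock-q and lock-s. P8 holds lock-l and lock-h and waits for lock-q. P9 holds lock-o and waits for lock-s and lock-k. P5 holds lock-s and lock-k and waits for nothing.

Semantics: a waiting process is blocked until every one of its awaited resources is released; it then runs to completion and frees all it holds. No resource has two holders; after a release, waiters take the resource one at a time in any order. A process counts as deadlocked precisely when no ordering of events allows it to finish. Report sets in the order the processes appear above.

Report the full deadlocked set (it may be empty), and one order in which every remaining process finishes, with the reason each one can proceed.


The deadlocked set is empty.
Key observation: the wait graph is acyclic; completion cascades from the unblocked processes through everyone else.
The rest can finish in the order P5, P9, P6, P8, P4.
Verifying each step:
  run P5 (it waits on nothing); releases lock-s and lock-k
  P9: everything it awaited (lock-s and lock-k) is free; runs, freeing lock-o
  P6: everything it awaited (lock-s and lock-k) is free; runs, freeing lock-q
  P8: everything it awaited (lock-q) is free; runs, freeing lock-l and lock-h
  P4: everything it awaited (lock-q and lock-s) is free; runs, freeing lock-e and lock-t


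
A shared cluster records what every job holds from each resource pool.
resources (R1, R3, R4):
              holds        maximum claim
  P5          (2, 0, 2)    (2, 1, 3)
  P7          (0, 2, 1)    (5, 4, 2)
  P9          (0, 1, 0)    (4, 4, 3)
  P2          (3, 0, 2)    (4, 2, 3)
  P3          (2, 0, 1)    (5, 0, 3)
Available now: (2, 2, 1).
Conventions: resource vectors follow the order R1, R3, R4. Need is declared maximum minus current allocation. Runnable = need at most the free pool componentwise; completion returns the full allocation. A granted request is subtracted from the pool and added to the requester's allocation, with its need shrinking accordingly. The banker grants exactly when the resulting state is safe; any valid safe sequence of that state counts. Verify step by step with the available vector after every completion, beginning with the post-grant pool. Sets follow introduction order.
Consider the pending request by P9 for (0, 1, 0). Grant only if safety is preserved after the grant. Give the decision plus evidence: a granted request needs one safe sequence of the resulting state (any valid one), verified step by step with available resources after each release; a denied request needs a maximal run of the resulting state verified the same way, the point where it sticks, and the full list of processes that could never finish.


DENY — the pretend-granted state is unsafe.
Key observation: once P5, P3 finish, the pool peaks at (6, 1, 4) — and every remaining process still needs more R3 than that.
Pretend the grant happened; the run P5, P3 goes as far as possible. Verifying each step:
  pool = (2, 1, 1)
  run P5 (needs (0, 1, 1), free (2, 1, 1)); after release of (2, 0, 2) the pool is (4, 1, 3)
  run P3 (needs (3, 0, 2), free (4, 1, 3)); after release of (2, 0, 1) the pool is (6, 1, 4)
  P7 still needs (5, 2, 1) but only (6, 1, 4) is free — short on R3
  P9 still needs (4, 2, 3) but only (6, 1, 4) is free — short on R3
  P2 still needs (1, 2, 1) but only (6, 1, 4) is free — short on R3
Processes that could never finish after the grant: P7, P9 and P2.


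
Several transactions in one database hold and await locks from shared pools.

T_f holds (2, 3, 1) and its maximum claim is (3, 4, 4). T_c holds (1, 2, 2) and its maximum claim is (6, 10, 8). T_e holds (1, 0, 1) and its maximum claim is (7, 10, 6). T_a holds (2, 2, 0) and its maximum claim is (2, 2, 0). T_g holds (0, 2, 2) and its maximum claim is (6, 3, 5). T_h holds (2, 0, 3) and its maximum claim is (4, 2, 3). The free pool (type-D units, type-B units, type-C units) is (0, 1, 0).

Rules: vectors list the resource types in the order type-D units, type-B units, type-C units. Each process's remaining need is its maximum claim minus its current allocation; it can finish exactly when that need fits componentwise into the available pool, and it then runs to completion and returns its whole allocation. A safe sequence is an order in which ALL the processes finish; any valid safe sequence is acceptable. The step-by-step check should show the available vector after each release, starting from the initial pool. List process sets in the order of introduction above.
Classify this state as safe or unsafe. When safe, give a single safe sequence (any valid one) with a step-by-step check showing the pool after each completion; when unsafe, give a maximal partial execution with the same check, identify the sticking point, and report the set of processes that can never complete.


SAFE. One safe sequence: T_a, T_h, T_f, T_g, T_c, T_e.
Key observation: at T_h the run first touches a limit — (2, 2, 0) against (2, 3, 0), exact on a resource it actually requests.
Verifying each step:
  pool = (0, 1, 0)
  run T_a (needs (0, 0, 0), free (0, 1, 0)); after release of (2, 2, 0) the pool is (2, 3, 0)
  run T_h (needs (2, 2, 0), free (2, 3, 0)); after release of (2, 0, 3) the pool is (4, 3, 3)
  run T_f (needs (1, 1, 3), free (4, 3, 3)); after release of (2, 3, 1) the pool is (6, 6, 4)
  run T_g (needs (6, 1, 3), free (6, 6, 4)); after release of (0, 2, 2) the pool is (6, 8, 6)
  run T_c (needs (5, 8, 6), free (6, 8, 6)); after release of (1, 2, 2) the pool is (7, 10, 8)
  run T_e (needs (6, 10, 5), free (7, 10, 8)); after release of (1, 0, 1) the pool is (8, 10, 9)


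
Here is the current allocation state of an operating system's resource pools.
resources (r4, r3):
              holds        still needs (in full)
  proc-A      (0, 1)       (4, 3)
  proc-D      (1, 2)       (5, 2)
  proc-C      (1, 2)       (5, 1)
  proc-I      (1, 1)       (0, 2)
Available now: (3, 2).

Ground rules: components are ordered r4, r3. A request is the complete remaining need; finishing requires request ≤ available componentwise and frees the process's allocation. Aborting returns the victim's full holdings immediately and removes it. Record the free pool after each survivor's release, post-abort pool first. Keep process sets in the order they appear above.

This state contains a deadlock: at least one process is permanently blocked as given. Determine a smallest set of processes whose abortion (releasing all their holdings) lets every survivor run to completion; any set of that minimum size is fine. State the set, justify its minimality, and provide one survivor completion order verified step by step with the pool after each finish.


Abort proc-D.
Key observation: proc-C was stuck for good until proc-D gave back (1, 2); in the order shown it finishes at step 3.
Minimality: the empty abort set fails — the state is deadlocked as it stands.
The survivors complete as proc-A, proc-I, proc-C. Check, step by step (starting from the post-abort pool):
  pool = (4, 4)
  run proc-A (needs (4, 3), free (4, 4)); after release of (0, 1) the pool is (4, 5)
  run proc-I (needs (0, 2), free (4, 5)); after release of (1, 1) the pool is (5, 6)
  run proc-C (needs (5, 1), free (5, 6)); after release of (1, 2) the pool is (6, 8)


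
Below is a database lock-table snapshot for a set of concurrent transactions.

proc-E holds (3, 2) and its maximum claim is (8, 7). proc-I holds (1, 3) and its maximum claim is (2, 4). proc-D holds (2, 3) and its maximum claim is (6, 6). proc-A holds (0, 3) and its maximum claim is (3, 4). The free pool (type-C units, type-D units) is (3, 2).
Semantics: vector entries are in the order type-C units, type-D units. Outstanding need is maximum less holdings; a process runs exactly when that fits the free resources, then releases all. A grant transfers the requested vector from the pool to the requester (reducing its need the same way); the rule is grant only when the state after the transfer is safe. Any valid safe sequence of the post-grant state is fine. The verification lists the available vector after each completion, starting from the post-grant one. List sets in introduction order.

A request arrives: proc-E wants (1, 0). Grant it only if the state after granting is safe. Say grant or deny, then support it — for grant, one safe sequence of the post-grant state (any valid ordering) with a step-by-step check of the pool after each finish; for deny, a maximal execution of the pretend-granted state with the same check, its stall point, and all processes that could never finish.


DENY: after the grant no complete ordering would exist.
Key observation: the wall is type-C units: completing proc-I, proc-A brings the pool only to (3, 8), and all the rest need more.
On the post-grant state, proc-I, proc-A is a maximal run — nothing extends it. Check, step by step:
  pool = (2, 2)
  run proc-I (needs (1, 1), free (2, 2)); after release of (1, 3) the pool is (3, 5)
  run proc-A (needs (3, 1), free (3, 5)); after release of (0, 3) the pool is (3, 8)
  proc-E still needs (4, 5) but only (3, 8) is free — short on type-C units
  proc-D still needs (4, 3) but only (3, 8) is free — short on type-C units
Post-grant, the permanently blocked set is proc-E and proc-D.


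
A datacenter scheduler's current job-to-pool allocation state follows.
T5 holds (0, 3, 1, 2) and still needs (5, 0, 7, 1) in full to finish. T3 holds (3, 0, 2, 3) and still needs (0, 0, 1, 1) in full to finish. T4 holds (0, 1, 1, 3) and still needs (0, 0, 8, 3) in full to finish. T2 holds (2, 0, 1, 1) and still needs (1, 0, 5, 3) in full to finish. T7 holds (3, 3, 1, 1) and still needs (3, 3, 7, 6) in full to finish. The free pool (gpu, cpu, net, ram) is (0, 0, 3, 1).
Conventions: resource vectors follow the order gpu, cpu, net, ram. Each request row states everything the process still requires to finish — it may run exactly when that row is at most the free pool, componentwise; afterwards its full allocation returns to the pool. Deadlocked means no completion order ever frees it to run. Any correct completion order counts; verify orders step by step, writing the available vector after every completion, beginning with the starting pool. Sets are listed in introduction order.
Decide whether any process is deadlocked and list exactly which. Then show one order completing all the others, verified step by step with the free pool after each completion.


Deadlocked set: T5, T4 and T7.
Key observation: even finishing T3, T2 leaves just (5, 0, 6, 5) free — too little net for any of the remaining processes.
One completion order for the rest: T3, T2. Step-by-step check:
  pool = (0, 0, 3, 1)
  T3: need (0, 0, 1, 1) fits (0, 0, 3, 1); releases (3, 0, 2, 3), pool now (3, 0, 5, 4)
  T2: need (1, 0, 5, 3) fits (3, 0, 5, 4); releases (2, 0, 1, 1), pool now (5, 0, 6, 5)
The stuck group stays short no matter what:
  blocked: T5 wants (5, 0, 7, 1), pool (5, 0, 6, 5) — not enough net
  blocked: T4 wants (0, 0, 8, 3), pool (5, 0, 6, 5) — not enough net
  blocked: T7 wants (3, 3, 7, 6), pool (5, 0, 6, 5) — not enough cpu, net and ram


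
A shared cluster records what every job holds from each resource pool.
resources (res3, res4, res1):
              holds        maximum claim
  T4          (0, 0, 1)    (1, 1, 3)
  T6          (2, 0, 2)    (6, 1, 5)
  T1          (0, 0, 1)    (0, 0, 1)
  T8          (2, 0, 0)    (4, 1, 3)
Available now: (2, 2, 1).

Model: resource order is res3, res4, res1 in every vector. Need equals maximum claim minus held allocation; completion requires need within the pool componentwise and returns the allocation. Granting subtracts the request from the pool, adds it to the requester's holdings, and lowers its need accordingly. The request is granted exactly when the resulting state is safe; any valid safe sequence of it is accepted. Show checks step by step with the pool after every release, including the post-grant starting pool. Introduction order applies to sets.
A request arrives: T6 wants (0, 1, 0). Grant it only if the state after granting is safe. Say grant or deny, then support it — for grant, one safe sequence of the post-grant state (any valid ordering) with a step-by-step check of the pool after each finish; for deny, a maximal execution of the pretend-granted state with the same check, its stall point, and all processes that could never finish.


GRANT. The post-grant state is safe; one safe sequence: T1, T4, T8, T6.
Key observation: the grant leaves (2, 1, 1) free — enough for T1, whose release restarts the cascade.
Check on the post-grant state, step by step:
  pool = (2, 1, 1)
  T1 needs (0, 0, 0) <= (2, 1, 1) -> finishes; pool += (0, 0, 1) = (2, 1, 2)
  T4 needs (1, 1, 2) <= (2, 1, 2) -> finishes; pool += (0, 0, 1) = (2, 1, 3)
  T8 needs (2, 1, 3) <= (2, 1, 3) -> finishes; pool += (2, 0, 0) = (4, 1, 3)
  T6 needs (4, 0, 3) <= (4, 1, 3) -> finishes; pool += (2, 1, 2) = (6, 2, 5)
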